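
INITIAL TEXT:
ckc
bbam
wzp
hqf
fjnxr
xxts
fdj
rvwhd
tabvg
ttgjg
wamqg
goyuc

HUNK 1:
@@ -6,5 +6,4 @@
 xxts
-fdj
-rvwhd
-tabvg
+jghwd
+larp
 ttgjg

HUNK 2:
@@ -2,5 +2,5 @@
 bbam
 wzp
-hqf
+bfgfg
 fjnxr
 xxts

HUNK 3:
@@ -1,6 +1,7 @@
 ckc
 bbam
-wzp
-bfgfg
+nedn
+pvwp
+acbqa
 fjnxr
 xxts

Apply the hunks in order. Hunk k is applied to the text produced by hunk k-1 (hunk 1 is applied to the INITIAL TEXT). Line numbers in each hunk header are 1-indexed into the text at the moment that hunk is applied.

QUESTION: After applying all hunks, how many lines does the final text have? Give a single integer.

Hunk 1: at line 6 remove [fdj,rvwhd,tabvg] add [jghwd,larp] -> 11 lines: ckc bbam wzp hqf fjnxr xxts jghwd larp ttgjg wamqg goyuc
Hunk 2: at line 2 remove [hqf] add [bfgfg] -> 11 lines: ckc bbam wzp bfgfg fjnxr xxts jghwd larp ttgjg wamqg goyuc
Hunk 3: at line 1 remove [wzp,bfgfg] add [nedn,pvwp,acbqa] -> 12 lines: ckc bbam nedn pvwp acbqa fjnxr xxts jghwd larp ttgjg wamqg goyuc
Final line count: 12

Answer: 12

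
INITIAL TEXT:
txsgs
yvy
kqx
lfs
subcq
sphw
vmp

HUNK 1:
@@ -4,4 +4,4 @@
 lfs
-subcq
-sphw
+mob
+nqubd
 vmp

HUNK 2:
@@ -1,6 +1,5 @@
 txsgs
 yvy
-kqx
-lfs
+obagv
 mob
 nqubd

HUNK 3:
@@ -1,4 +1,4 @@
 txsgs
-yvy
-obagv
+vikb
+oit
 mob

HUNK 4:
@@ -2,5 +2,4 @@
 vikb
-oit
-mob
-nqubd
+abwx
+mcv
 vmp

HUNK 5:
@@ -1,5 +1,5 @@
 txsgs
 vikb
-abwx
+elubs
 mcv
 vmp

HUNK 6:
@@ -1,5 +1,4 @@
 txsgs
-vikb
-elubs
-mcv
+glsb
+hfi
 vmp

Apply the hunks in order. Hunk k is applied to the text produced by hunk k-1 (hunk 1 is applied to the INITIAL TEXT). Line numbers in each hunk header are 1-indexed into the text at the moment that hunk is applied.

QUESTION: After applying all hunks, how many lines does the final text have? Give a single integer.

Answer: 4

Derivation:
Hunk 1: at line 4 remove [subcq,sphw] add [mob,nqubd] -> 7 lines: txsgs yvy kqx lfs mob nqubd vmp
Hunk 2: at line 1 remove [kqx,lfs] add [obagv] -> 6 lines: txsgs yvy obagv mob nqubd vmp
Hunk 3: at line 1 remove [yvy,obagv] add [vikb,oit] -> 6 lines: txsgs vikb oit mob nqubd vmp
Hunk 4: at line 2 remove [oit,mob,nqubd] add [abwx,mcv] -> 5 lines: txsgs vikb abwx mcv vmp
Hunk 5: at line 1 remove [abwx] add [elubs] -> 5 lines: txsgs vikb elubs mcv vmp
Hunk 6: at line 1 remove [vikb,elubs,mcv] add [glsb,hfi] -> 4 lines: txsgs glsb hfi vmp
Final line count: 4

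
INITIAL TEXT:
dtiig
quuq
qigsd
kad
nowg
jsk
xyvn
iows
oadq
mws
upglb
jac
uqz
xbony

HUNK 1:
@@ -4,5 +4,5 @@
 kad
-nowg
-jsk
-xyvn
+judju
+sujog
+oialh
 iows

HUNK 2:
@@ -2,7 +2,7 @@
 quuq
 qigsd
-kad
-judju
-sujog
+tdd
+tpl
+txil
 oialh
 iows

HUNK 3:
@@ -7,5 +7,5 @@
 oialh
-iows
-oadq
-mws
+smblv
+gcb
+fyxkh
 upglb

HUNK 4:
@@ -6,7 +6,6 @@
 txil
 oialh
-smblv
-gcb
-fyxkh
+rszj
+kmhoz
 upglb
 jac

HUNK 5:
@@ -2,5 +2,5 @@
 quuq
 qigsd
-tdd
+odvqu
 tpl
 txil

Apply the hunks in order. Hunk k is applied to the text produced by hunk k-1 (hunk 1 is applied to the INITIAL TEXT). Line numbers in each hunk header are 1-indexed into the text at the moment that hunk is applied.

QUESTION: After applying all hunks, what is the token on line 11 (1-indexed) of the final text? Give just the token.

Answer: jac

Derivation:
Hunk 1: at line 4 remove [nowg,jsk,xyvn] add [judju,sujog,oialh] -> 14 lines: dtiig quuq qigsd kad judju sujog oialh iows oadq mws upglb jac uqz xbony
Hunk 2: at line 2 remove [kad,judju,sujog] add [tdd,tpl,txil] -> 14 lines: dtiig quuq qigsd tdd tpl txil oialh iows oadq mws upglb jac uqz xbony
Hunk 3: at line 7 remove [iows,oadq,mws] add [smblv,gcb,fyxkh] -> 14 lines: dtiig quuq qigsd tdd tpl txil oialh smblv gcb fyxkh upglb jac uqz xbony
Hunk 4: at line 6 remove [smblv,gcb,fyxkh] add [rszj,kmhoz] -> 13 lines: dtiig quuq qigsd tdd tpl txil oialh rszj kmhoz upglb jac uqz xbony
Hunk 5: at line 2 remove [tdd] add [odvqu] -> 13 lines: dtiig quuq qigsd odvqu tpl txil oialh rszj kmhoz upglb jac uqz xbony
Final line 11: jac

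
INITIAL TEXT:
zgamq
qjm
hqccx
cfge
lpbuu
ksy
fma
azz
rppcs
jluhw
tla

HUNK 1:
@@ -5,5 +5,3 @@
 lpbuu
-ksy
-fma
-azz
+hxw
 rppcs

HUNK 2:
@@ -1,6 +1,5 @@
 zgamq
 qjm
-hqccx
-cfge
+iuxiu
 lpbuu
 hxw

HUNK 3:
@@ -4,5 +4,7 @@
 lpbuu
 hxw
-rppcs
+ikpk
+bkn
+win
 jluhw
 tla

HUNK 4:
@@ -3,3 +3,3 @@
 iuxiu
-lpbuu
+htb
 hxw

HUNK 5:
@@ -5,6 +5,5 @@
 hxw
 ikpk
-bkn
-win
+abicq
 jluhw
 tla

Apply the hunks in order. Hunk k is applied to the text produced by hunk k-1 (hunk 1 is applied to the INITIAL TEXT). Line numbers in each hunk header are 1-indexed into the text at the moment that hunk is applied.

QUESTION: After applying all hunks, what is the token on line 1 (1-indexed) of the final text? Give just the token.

Answer: zgamq

Derivation:
Hunk 1: at line 5 remove [ksy,fma,azz] add [hxw] -> 9 lines: zgamq qjm hqccx cfge lpbuu hxw rppcs jluhw tla
Hunk 2: at line 1 remove [hqccx,cfge] add [iuxiu] -> 8 lines: zgamq qjm iuxiu lpbuu hxw rppcs jluhw tla
Hunk 3: at line 4 remove [rppcs] add [ikpk,bkn,win] -> 10 lines: zgamq qjm iuxiu lpbuu hxw ikpk bkn win jluhw tla
Hunk 4: at line 3 remove [lpbuu] add [htb] -> 10 lines: zgamq qjm iuxiu htb hxw ikpk bkn win jluhw tla
Hunk 5: at line 5 remove [bkn,win] add [abicq] -> 9 lines: zgamq qjm iuxiu htb hxw ikpk abicq jluhw tla
Final line 1: zgamq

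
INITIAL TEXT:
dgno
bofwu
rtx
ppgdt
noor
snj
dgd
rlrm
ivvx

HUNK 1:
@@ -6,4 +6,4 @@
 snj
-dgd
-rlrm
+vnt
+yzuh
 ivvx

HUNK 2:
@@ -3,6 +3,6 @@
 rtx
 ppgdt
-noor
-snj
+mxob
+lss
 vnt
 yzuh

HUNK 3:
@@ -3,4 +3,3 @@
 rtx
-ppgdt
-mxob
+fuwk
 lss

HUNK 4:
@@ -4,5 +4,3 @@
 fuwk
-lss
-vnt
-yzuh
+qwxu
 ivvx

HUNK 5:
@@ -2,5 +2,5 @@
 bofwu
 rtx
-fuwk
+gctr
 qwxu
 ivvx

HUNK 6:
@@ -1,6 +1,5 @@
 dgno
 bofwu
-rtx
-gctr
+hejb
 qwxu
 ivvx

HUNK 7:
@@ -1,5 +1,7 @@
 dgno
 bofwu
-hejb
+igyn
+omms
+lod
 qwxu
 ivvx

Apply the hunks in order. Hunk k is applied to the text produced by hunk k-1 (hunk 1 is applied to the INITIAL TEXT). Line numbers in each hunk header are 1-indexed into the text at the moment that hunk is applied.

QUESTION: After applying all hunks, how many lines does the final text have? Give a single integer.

Answer: 7

Derivation:
Hunk 1: at line 6 remove [dgd,rlrm] add [vnt,yzuh] -> 9 lines: dgno bofwu rtx ppgdt noor snj vnt yzuh ivvx
Hunk 2: at line 3 remove [noor,snj] add [mxob,lss] -> 9 lines: dgno bofwu rtx ppgdt mxob lss vnt yzuh ivvx
Hunk 3: at line 3 remove [ppgdt,mxob] add [fuwk] -> 8 lines: dgno bofwu rtx fuwk lss vnt yzuh ivvx
Hunk 4: at line 4 remove [lss,vnt,yzuh] add [qwxu] -> 6 lines: dgno bofwu rtx fuwk qwxu ivvx
Hunk 5: at line 2 remove [fuwk] add [gctr] -> 6 lines: dgno bofwu rtx gctr qwxu ivvx
Hunk 6: at line 1 remove [rtx,gctr] add [hejb] -> 5 lines: dgno bofwu hejb qwxu ivvx
Hunk 7: at line 1 remove [hejb] add [igyn,omms,lod] -> 7 lines: dgno bofwu igyn omms lod qwxu ivvx
Final line count: 7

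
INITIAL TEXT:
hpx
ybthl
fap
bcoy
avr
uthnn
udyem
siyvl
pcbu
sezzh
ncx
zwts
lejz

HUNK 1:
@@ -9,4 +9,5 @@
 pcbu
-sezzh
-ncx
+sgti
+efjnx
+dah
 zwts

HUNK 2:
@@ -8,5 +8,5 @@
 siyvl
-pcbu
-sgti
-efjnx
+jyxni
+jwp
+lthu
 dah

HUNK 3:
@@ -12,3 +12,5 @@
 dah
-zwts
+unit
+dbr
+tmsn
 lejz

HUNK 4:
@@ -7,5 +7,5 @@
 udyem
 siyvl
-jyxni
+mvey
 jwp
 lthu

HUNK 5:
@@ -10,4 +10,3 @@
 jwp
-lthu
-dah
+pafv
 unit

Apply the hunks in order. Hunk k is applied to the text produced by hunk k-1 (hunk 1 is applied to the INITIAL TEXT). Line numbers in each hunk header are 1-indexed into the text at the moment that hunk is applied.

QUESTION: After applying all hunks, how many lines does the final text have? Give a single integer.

Answer: 15

Derivation:
Hunk 1: at line 9 remove [sezzh,ncx] add [sgti,efjnx,dah] -> 14 lines: hpx ybthl fap bcoy avr uthnn udyem siyvl pcbu sgti efjnx dah zwts lejz
Hunk 2: at line 8 remove [pcbu,sgti,efjnx] add [jyxni,jwp,lthu] -> 14 lines: hpx ybthl fap bcoy avr uthnn udyem siyvl jyxni jwp lthu dah zwts lejz
Hunk 3: at line 12 remove [zwts] add [unit,dbr,tmsn] -> 16 lines: hpx ybthl fap bcoy avr uthnn udyem siyvl jyxni jwp lthu dah unit dbr tmsn lejz
Hunk 4: at line 7 remove [jyxni] add [mvey] -> 16 lines: hpx ybthl fap bcoy avr uthnn udyem siyvl mvey jwp lthu dah unit dbr tmsn lejz
Hunk 5: at line 10 remove [lthu,dah] add [pafv] -> 15 lines: hpx ybthl fap bcoy avr uthnn udyem siyvl mvey jwp pafv unit dbr tmsn lejz
Final line count: 15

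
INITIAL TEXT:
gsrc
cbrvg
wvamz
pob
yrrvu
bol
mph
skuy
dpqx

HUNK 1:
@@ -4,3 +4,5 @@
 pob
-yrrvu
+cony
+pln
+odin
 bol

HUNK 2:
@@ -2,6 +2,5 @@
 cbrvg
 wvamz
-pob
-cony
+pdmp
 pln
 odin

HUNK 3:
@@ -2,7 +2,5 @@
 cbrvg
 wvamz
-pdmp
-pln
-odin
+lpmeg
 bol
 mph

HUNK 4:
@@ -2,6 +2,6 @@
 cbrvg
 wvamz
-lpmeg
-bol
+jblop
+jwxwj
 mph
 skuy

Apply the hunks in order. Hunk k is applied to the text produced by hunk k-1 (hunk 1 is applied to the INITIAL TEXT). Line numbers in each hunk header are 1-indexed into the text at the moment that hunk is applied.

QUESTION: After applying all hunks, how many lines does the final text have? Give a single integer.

Answer: 8

Derivation:
Hunk 1: at line 4 remove [yrrvu] add [cony,pln,odin] -> 11 lines: gsrc cbrvg wvamz pob cony pln odin bol mph skuy dpqx
Hunk 2: at line 2 remove [pob,cony] add [pdmp] -> 10 lines: gsrc cbrvg wvamz pdmp pln odin bol mph skuy dpqx
Hunk 3: at line 2 remove [pdmp,pln,odin] add [lpmeg] -> 8 lines: gsrc cbrvg wvamz lpmeg bol mph skuy dpqx
Hunk 4: at line 2 remove [lpmeg,bol] add [jblop,jwxwj] -> 8 lines: gsrc cbrvg wvamz jblop jwxwj mph skuy dpqx
Final line count: 8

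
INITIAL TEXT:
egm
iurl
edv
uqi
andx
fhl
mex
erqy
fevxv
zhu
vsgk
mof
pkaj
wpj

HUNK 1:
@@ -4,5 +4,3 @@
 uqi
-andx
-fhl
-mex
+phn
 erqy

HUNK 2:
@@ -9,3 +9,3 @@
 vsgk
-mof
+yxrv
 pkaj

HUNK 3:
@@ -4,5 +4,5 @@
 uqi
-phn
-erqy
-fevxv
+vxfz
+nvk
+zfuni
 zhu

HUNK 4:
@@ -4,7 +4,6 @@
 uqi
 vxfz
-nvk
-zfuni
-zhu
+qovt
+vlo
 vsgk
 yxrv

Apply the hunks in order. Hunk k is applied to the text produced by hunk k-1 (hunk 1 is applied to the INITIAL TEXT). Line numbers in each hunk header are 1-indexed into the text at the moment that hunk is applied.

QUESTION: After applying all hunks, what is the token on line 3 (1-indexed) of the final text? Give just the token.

Hunk 1: at line 4 remove [andx,fhl,mex] add [phn] -> 12 lines: egm iurl edv uqi phn erqy fevxv zhu vsgk mof pkaj wpj
Hunk 2: at line 9 remove [mof] add [yxrv] -> 12 lines: egm iurl edv uqi phn erqy fevxv zhu vsgk yxrv pkaj wpj
Hunk 3: at line 4 remove [phn,erqy,fevxv] add [vxfz,nvk,zfuni] -> 12 lines: egm iurl edv uqi vxfz nvk zfuni zhu vsgk yxrv pkaj wpj
Hunk 4: at line 4 remove [nvk,zfuni,zhu] add [qovt,vlo] -> 11 lines: egm iurl edv uqi vxfz qovt vlo vsgk yxrv pkaj wpj
Final line 3: edv

Answer: edv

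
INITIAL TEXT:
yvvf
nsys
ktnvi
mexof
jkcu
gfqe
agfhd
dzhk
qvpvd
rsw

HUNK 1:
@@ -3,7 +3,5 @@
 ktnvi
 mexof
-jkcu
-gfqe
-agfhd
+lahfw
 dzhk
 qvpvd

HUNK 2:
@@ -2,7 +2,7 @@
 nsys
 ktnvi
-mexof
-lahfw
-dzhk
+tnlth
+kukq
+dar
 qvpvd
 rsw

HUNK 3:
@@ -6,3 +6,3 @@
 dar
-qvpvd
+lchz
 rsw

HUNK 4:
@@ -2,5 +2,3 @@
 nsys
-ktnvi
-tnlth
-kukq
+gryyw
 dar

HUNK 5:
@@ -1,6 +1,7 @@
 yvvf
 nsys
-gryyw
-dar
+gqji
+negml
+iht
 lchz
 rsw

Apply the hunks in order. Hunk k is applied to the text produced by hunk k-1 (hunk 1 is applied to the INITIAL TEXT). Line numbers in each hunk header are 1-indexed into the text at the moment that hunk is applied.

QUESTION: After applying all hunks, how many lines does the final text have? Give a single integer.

Answer: 7

Derivation:
Hunk 1: at line 3 remove [jkcu,gfqe,agfhd] add [lahfw] -> 8 lines: yvvf nsys ktnvi mexof lahfw dzhk qvpvd rsw
Hunk 2: at line 2 remove [mexof,lahfw,dzhk] add [tnlth,kukq,dar] -> 8 lines: yvvf nsys ktnvi tnlth kukq dar qvpvd rsw
Hunk 3: at line 6 remove [qvpvd] add [lchz] -> 8 lines: yvvf nsys ktnvi tnlth kukq dar lchz rsw
Hunk 4: at line 2 remove [ktnvi,tnlth,kukq] add [gryyw] -> 6 lines: yvvf nsys gryyw dar lchz rsw
Hunk 5: at line 1 remove [gryyw,dar] add [gqji,negml,iht] -> 7 lines: yvvf nsys gqji negml iht lchz rsw
Final line count: 7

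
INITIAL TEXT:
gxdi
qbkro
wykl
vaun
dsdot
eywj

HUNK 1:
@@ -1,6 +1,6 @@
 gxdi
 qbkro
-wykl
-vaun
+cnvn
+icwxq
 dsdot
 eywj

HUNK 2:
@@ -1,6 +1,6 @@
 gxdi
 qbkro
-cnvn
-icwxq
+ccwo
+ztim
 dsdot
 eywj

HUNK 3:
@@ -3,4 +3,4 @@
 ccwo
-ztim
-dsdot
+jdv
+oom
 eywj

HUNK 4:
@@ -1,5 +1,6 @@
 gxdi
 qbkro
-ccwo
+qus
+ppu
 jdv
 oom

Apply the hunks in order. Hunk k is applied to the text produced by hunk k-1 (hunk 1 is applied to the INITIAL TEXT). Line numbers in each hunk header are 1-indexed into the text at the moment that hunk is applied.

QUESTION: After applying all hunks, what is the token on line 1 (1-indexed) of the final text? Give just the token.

Hunk 1: at line 1 remove [wykl,vaun] add [cnvn,icwxq] -> 6 lines: gxdi qbkro cnvn icwxq dsdot eywj
Hunk 2: at line 1 remove [cnvn,icwxq] add [ccwo,ztim] -> 6 lines: gxdi qbkro ccwo ztim dsdot eywj
Hunk 3: at line 3 remove [ztim,dsdot] add [jdv,oom] -> 6 lines: gxdi qbkro ccwo jdv oom eywj
Hunk 4: at line 1 remove [ccwo] add [qus,ppu] -> 7 lines: gxdi qbkro qus ppu jdv oom eywj
Final line 1: gxdi

Answer: gxdi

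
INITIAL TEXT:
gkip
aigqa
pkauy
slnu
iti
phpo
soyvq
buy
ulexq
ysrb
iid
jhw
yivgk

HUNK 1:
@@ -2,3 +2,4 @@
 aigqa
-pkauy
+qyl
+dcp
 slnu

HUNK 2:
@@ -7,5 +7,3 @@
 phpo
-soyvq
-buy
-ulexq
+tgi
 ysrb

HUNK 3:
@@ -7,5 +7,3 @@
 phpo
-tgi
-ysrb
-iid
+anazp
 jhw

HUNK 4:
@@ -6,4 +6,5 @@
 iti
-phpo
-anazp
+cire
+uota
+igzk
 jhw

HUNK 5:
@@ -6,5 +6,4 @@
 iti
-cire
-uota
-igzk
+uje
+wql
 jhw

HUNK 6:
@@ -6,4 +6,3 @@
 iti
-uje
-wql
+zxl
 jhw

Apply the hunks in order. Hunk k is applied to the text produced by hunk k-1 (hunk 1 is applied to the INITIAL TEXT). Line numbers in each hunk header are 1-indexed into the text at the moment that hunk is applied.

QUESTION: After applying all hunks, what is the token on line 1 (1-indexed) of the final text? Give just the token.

Answer: gkip

Derivation:
Hunk 1: at line 2 remove [pkauy] add [qyl,dcp] -> 14 lines: gkip aigqa qyl dcp slnu iti phpo soyvq buy ulexq ysrb iid jhw yivgk
Hunk 2: at line 7 remove [soyvq,buy,ulexq] add [tgi] -> 12 lines: gkip aigqa qyl dcp slnu iti phpo tgi ysrb iid jhw yivgk
Hunk 3: at line 7 remove [tgi,ysrb,iid] add [anazp] -> 10 lines: gkip aigqa qyl dcp slnu iti phpo anazp jhw yivgk
Hunk 4: at line 6 remove [phpo,anazp] add [cire,uota,igzk] -> 11 lines: gkip aigqa qyl dcp slnu iti cire uota igzk jhw yivgk
Hunk 5: at line 6 remove [cire,uota,igzk] add [uje,wql] -> 10 lines: gkip aigqa qyl dcp slnu iti uje wql jhw yivgk
Hunk 6: at line 6 remove [uje,wql] add [zxl] -> 9 lines: gkip aigqa qyl dcp slnu iti zxl jhw yivgk
Final line 1: gkip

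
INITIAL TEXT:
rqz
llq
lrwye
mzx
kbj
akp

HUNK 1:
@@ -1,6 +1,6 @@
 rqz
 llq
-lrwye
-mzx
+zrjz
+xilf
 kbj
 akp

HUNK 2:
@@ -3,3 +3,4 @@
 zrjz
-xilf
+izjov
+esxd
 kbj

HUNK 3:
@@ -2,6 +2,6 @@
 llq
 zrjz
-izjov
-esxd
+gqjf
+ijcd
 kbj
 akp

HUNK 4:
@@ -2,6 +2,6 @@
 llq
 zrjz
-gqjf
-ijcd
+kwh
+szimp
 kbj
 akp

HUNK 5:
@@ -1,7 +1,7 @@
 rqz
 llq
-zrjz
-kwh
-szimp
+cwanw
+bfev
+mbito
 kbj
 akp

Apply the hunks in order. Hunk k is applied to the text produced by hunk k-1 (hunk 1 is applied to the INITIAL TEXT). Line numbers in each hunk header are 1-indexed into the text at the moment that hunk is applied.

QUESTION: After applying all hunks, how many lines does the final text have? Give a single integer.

Answer: 7

Derivation:
Hunk 1: at line 1 remove [lrwye,mzx] add [zrjz,xilf] -> 6 lines: rqz llq zrjz xilf kbj akp
Hunk 2: at line 3 remove [xilf] add [izjov,esxd] -> 7 lines: rqz llq zrjz izjov esxd kbj akp
Hunk 3: at line 2 remove [izjov,esxd] add [gqjf,ijcd] -> 7 lines: rqz llq zrjz gqjf ijcd kbj akp
Hunk 4: at line 2 remove [gqjf,ijcd] add [kwh,szimp] -> 7 lines: rqz llq zrjz kwh szimp kbj akp
Hunk 5: at line 1 remove [zrjz,kwh,szimp] add [cwanw,bfev,mbito] -> 7 lines: rqz llq cwanw bfev mbito kbj akp
Final line count: 7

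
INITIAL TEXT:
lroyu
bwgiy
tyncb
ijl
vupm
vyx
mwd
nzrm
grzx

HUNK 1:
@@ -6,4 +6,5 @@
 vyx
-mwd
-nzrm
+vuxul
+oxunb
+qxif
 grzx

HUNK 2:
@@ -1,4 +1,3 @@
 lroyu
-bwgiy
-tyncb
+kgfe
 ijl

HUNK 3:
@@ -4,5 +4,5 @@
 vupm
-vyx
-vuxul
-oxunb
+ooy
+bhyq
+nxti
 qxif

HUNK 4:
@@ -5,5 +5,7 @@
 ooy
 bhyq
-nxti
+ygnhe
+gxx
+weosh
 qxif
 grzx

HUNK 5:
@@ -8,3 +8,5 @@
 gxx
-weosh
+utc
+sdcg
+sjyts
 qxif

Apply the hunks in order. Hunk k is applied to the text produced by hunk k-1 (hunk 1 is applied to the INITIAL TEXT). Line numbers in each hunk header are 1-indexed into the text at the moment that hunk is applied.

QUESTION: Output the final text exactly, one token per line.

Answer: lroyu
kgfe
ijl
vupm
ooy
bhyq
ygnhe
gxx
utc
sdcg
sjyts
qxif
grzx

Derivation:
Hunk 1: at line 6 remove [mwd,nzrm] add [vuxul,oxunb,qxif] -> 10 lines: lroyu bwgiy tyncb ijl vupm vyx vuxul oxunb qxif grzx
Hunk 2: at line 1 remove [bwgiy,tyncb] add [kgfe] -> 9 lines: lroyu kgfe ijl vupm vyx vuxul oxunb qxif grzx
Hunk 3: at line 4 remove [vyx,vuxul,oxunb] add [ooy,bhyq,nxti] -> 9 lines: lroyu kgfe ijl vupm ooy bhyq nxti qxif grzx
Hunk 4: at line 5 remove [nxti] add [ygnhe,gxx,weosh] -> 11 lines: lroyu kgfe ijl vupm ooy bhyq ygnhe gxx weosh qxif grzx
Hunk 5: at line 8 remove [weosh] add [utc,sdcg,sjyts] -> 13 lines: lroyu kgfe ijl vupm ooy bhyq ygnhe gxx utc sdcg sjyts qxif grzx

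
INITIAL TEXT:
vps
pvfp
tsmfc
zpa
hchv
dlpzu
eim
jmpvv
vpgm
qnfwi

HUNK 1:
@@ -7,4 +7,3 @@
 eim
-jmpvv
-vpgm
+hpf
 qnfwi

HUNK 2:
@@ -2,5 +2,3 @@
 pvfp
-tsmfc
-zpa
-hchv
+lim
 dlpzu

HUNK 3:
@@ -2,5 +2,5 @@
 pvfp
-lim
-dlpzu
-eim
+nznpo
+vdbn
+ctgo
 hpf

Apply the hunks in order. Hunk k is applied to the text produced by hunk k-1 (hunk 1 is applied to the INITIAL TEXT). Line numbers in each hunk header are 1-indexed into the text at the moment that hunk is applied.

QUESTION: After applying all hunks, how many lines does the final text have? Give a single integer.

Hunk 1: at line 7 remove [jmpvv,vpgm] add [hpf] -> 9 lines: vps pvfp tsmfc zpa hchv dlpzu eim hpf qnfwi
Hunk 2: at line 2 remove [tsmfc,zpa,hchv] add [lim] -> 7 lines: vps pvfp lim dlpzu eim hpf qnfwi
Hunk 3: at line 2 remove [lim,dlpzu,eim] add [nznpo,vdbn,ctgo] -> 7 lines: vps pvfp nznpo vdbn ctgo hpf qnfwi
Final line count: 7

Answer: 7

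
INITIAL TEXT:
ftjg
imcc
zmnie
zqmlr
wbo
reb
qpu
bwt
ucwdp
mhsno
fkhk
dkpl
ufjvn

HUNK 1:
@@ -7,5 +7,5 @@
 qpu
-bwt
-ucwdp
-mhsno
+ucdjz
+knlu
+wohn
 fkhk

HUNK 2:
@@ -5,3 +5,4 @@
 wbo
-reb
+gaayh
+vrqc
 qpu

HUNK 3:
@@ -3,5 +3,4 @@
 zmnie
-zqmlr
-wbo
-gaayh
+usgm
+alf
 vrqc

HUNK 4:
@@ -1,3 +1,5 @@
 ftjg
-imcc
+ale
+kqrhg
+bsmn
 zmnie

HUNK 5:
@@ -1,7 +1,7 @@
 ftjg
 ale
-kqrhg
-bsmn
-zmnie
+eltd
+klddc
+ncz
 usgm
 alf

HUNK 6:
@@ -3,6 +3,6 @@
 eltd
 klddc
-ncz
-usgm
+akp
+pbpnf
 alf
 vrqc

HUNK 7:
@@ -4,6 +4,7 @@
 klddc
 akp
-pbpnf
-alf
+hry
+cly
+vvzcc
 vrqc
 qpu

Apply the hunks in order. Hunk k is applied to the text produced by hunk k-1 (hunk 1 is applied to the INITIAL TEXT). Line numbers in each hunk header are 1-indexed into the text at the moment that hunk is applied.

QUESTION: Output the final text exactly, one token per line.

Hunk 1: at line 7 remove [bwt,ucwdp,mhsno] add [ucdjz,knlu,wohn] -> 13 lines: ftjg imcc zmnie zqmlr wbo reb qpu ucdjz knlu wohn fkhk dkpl ufjvn
Hunk 2: at line 5 remove [reb] add [gaayh,vrqc] -> 14 lines: ftjg imcc zmnie zqmlr wbo gaayh vrqc qpu ucdjz knlu wohn fkhk dkpl ufjvn
Hunk 3: at line 3 remove [zqmlr,wbo,gaayh] add [usgm,alf] -> 13 lines: ftjg imcc zmnie usgm alf vrqc qpu ucdjz knlu wohn fkhk dkpl ufjvn
Hunk 4: at line 1 remove [imcc] add [ale,kqrhg,bsmn] -> 15 lines: ftjg ale kqrhg bsmn zmnie usgm alf vrqc qpu ucdjz knlu wohn fkhk dkpl ufjvn
Hunk 5: at line 1 remove [kqrhg,bsmn,zmnie] add [eltd,klddc,ncz] -> 15 lines: ftjg ale eltd klddc ncz usgm alf vrqc qpu ucdjz knlu wohn fkhk dkpl ufjvn
Hunk 6: at line 3 remove [ncz,usgm] add [akp,pbpnf] -> 15 lines: ftjg ale eltd klddc akp pbpnf alf vrqc qpu ucdjz knlu wohn fkhk dkpl ufjvn
Hunk 7: at line 4 remove [pbpnf,alf] add [hry,cly,vvzcc] -> 16 lines: ftjg ale eltd klddc akp hry cly vvzcc vrqc qpu ucdjz knlu wohn fkhk dkpl ufjvn

Answer: ftjg
ale
eltd
klddc
akp
hry
cly
vvzcc
vrqc
qpu
ucdjz
knlu
wohn
fkhk
dkpl
ufjvn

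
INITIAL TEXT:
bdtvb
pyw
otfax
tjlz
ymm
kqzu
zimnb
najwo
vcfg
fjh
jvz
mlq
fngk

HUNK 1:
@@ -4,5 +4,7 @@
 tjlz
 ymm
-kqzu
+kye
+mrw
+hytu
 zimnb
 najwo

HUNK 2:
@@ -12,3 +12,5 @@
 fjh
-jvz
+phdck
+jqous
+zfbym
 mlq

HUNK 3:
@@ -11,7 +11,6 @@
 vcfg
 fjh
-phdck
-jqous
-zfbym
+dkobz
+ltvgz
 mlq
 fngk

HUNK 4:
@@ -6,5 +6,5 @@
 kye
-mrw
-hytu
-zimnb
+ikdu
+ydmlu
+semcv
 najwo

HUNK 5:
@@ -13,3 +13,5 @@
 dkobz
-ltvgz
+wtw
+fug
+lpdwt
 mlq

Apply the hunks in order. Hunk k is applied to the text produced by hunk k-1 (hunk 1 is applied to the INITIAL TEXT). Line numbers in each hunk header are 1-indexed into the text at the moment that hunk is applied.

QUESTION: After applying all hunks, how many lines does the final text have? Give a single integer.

Hunk 1: at line 4 remove [kqzu] add [kye,mrw,hytu] -> 15 lines: bdtvb pyw otfax tjlz ymm kye mrw hytu zimnb najwo vcfg fjh jvz mlq fngk
Hunk 2: at line 12 remove [jvz] add [phdck,jqous,zfbym] -> 17 lines: bdtvb pyw otfax tjlz ymm kye mrw hytu zimnb najwo vcfg fjh phdck jqous zfbym mlq fngk
Hunk 3: at line 11 remove [phdck,jqous,zfbym] add [dkobz,ltvgz] -> 16 lines: bdtvb pyw otfax tjlz ymm kye mrw hytu zimnb najwo vcfg fjh dkobz ltvgz mlq fngk
Hunk 4: at line 6 remove [mrw,hytu,zimnb] add [ikdu,ydmlu,semcv] -> 16 lines: bdtvb pyw otfax tjlz ymm kye ikdu ydmlu semcv najwo vcfg fjh dkobz ltvgz mlq fngk
Hunk 5: at line 13 remove [ltvgz] add [wtw,fug,lpdwt] -> 18 lines: bdtvb pyw otfax tjlz ymm kye ikdu ydmlu semcv najwo vcfg fjh dkobz wtw fug lpdwt mlq fngk
Final line count: 18

Answer: 18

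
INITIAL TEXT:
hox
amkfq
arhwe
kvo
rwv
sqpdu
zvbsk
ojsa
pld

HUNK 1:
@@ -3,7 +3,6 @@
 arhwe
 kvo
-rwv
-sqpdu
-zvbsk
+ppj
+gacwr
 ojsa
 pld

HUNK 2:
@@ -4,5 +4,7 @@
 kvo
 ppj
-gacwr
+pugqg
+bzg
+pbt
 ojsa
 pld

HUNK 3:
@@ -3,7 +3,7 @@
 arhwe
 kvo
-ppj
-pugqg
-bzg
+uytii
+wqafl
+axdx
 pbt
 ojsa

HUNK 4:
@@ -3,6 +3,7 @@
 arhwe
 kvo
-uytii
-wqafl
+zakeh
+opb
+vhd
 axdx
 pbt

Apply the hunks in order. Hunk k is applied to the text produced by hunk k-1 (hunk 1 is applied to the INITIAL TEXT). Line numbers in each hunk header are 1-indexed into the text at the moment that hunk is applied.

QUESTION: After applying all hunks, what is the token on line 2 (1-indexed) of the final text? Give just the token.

Answer: amkfq

Derivation:
Hunk 1: at line 3 remove [rwv,sqpdu,zvbsk] add [ppj,gacwr] -> 8 lines: hox amkfq arhwe kvo ppj gacwr ojsa pld
Hunk 2: at line 4 remove [gacwr] add [pugqg,bzg,pbt] -> 10 lines: hox amkfq arhwe kvo ppj pugqg bzg pbt ojsa pld
Hunk 3: at line 3 remove [ppj,pugqg,bzg] add [uytii,wqafl,axdx] -> 10 lines: hox amkfq arhwe kvo uytii wqafl axdx pbt ojsa pld
Hunk 4: at line 3 remove [uytii,wqafl] add [zakeh,opb,vhd] -> 11 lines: hox amkfq arhwe kvo zakeh opb vhd axdx pbt ojsa pld
Final line 2: amkfq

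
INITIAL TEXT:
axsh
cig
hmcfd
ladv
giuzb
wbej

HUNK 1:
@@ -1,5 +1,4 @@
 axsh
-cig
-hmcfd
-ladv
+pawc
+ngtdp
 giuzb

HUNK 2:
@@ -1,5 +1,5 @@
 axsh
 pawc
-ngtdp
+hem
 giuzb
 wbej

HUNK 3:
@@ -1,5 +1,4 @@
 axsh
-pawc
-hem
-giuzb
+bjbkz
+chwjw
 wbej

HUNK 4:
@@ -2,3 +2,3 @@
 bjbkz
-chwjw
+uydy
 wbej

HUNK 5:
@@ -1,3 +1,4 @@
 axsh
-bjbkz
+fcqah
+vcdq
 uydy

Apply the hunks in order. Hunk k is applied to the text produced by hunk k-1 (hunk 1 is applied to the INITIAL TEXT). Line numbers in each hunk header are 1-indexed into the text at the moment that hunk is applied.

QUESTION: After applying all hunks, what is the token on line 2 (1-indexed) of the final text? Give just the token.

Answer: fcqah

Derivation:
Hunk 1: at line 1 remove [cig,hmcfd,ladv] add [pawc,ngtdp] -> 5 lines: axsh pawc ngtdp giuzb wbej
Hunk 2: at line 1 remove [ngtdp] add [hem] -> 5 lines: axsh pawc hem giuzb wbej
Hunk 3: at line 1 remove [pawc,hem,giuzb] add [bjbkz,chwjw] -> 4 lines: axsh bjbkz chwjw wbej
Hunk 4: at line 2 remove [chwjw] add [uydy] -> 4 lines: axsh bjbkz uydy wbej
Hunk 5: at line 1 remove [bjbkz] add [fcqah,vcdq] -> 5 lines: axsh fcqah vcdq uydy wbej
Final line 2: fcqah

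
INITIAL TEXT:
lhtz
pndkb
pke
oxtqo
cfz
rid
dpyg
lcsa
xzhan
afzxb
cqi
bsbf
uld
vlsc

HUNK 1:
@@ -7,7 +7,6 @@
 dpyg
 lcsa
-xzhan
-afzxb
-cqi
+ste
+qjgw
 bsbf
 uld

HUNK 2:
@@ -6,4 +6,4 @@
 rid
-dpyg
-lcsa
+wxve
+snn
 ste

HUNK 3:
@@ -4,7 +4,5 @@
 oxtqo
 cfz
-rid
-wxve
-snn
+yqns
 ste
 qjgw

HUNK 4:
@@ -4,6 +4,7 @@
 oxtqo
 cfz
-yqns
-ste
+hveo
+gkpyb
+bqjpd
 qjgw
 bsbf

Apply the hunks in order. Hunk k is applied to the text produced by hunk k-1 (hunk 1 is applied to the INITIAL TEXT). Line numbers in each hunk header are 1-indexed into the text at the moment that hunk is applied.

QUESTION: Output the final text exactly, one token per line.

Answer: lhtz
pndkb
pke
oxtqo
cfz
hveo
gkpyb
bqjpd
qjgw
bsbf
uld
vlsc

Derivation:
Hunk 1: at line 7 remove [xzhan,afzxb,cqi] add [ste,qjgw] -> 13 lines: lhtz pndkb pke oxtqo cfz rid dpyg lcsa ste qjgw bsbf uld vlsc
Hunk 2: at line 6 remove [dpyg,lcsa] add [wxve,snn] -> 13 lines: lhtz pndkb pke oxtqo cfz rid wxve snn ste qjgw bsbf uld vlsc
Hunk 3: at line 4 remove [rid,wxve,snn] add [yqns] -> 11 lines: lhtz pndkb pke oxtqo cfz yqns ste qjgw bsbf uld vlsc
Hunk 4: at line 4 remove [yqns,ste] add [hveo,gkpyb,bqjpd] -> 12 lines: lhtz pndkb pke oxtqo cfz hveo gkpyb bqjpd qjgw bsbf uld vlsc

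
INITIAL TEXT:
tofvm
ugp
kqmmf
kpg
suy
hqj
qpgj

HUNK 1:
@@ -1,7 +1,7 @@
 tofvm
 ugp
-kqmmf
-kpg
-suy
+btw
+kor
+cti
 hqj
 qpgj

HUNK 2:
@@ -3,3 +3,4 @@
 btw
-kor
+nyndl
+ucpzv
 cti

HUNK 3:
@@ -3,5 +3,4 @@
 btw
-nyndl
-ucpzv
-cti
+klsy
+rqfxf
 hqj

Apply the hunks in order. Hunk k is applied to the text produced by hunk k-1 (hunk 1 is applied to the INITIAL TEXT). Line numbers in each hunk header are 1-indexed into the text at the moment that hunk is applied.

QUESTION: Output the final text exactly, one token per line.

Answer: tofvm
ugp
btw
klsy
rqfxf
hqj
qpgj

Derivation:
Hunk 1: at line 1 remove [kqmmf,kpg,suy] add [btw,kor,cti] -> 7 lines: tofvm ugp btw kor cti hqj qpgj
Hunk 2: at line 3 remove [kor] add [nyndl,ucpzv] -> 8 lines: tofvm ugp btw nyndl ucpzv cti hqj qpgj
Hunk 3: at line 3 remove [nyndl,ucpzv,cti] add [klsy,rqfxf] -> 7 lines: tofvm ugp btw klsy rqfxf hqj qpgj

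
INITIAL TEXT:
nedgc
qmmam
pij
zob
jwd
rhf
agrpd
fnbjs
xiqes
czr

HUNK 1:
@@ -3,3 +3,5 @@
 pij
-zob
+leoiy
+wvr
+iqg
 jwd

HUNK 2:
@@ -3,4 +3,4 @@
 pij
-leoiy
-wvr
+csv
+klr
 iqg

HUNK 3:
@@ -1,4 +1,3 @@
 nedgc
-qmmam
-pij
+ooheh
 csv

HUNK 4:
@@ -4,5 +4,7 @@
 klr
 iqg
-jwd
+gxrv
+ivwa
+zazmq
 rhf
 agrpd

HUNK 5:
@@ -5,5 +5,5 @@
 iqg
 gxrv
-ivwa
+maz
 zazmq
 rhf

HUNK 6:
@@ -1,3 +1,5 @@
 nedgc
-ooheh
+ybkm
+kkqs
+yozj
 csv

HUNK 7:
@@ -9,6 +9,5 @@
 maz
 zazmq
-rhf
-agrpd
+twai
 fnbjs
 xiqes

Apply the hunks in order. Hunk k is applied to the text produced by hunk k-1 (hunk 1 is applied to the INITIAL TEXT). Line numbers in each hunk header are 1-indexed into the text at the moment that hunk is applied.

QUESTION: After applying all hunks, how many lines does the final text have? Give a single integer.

Hunk 1: at line 3 remove [zob] add [leoiy,wvr,iqg] -> 12 lines: nedgc qmmam pij leoiy wvr iqg jwd rhf agrpd fnbjs xiqes czr
Hunk 2: at line 3 remove [leoiy,wvr] add [csv,klr] -> 12 lines: nedgc qmmam pij csv klr iqg jwd rhf agrpd fnbjs xiqes czr
Hunk 3: at line 1 remove [qmmam,pij] add [ooheh] -> 11 lines: nedgc ooheh csv klr iqg jwd rhf agrpd fnbjs xiqes czr
Hunk 4: at line 4 remove [jwd] add [gxrv,ivwa,zazmq] -> 13 lines: nedgc ooheh csv klr iqg gxrv ivwa zazmq rhf agrpd fnbjs xiqes czr
Hunk 5: at line 5 remove [ivwa] add [maz] -> 13 lines: nedgc ooheh csv klr iqg gxrv maz zazmq rhf agrpd fnbjs xiqes czr
Hunk 6: at line 1 remove [ooheh] add [ybkm,kkqs,yozj] -> 15 lines: nedgc ybkm kkqs yozj csv klr iqg gxrv maz zazmq rhf agrpd fnbjs xiqes czr
Hunk 7: at line 9 remove [rhf,agrpd] add [twai] -> 14 lines: nedgc ybkm kkqs yozj csv klr iqg gxrv maz zazmq twai fnbjs xiqes czr
Final line count: 14

Answer: 14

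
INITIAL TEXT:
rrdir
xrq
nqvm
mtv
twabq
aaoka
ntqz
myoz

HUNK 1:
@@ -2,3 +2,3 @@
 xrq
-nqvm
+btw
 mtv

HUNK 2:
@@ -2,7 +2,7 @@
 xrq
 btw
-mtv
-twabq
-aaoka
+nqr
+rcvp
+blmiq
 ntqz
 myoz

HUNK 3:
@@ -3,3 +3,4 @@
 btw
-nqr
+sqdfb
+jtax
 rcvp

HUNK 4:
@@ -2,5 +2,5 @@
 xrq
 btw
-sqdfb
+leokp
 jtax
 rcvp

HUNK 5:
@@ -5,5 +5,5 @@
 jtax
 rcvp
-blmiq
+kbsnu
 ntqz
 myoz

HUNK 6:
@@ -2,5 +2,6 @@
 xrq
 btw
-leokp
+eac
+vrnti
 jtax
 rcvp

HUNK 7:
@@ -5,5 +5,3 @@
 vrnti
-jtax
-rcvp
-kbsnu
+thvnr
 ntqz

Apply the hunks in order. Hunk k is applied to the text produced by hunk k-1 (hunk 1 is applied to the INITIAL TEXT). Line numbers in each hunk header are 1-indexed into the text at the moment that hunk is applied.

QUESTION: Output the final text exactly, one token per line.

Answer: rrdir
xrq
btw
eac
vrnti
thvnr
ntqz
myoz

Derivation:
Hunk 1: at line 2 remove [nqvm] add [btw] -> 8 lines: rrdir xrq btw mtv twabq aaoka ntqz myoz
Hunk 2: at line 2 remove [mtv,twabq,aaoka] add [nqr,rcvp,blmiq] -> 8 lines: rrdir xrq btw nqr rcvp blmiq ntqz myoz
Hunk 3: at line 3 remove [nqr] add [sqdfb,jtax] -> 9 lines: rrdir xrq btw sqdfb jtax rcvp blmiq ntqz myoz
Hunk 4: at line 2 remove [sqdfb] add [leokp] -> 9 lines: rrdir xrq btw leokp jtax rcvp blmiq ntqz myoz
Hunk 5: at line 5 remove [blmiq] add [kbsnu] -> 9 lines: rrdir xrq btw leokp jtax rcvp kbsnu ntqz myoz
Hunk 6: at line 2 remove [leokp] add [eac,vrnti] -> 10 lines: rrdir xrq btw eac vrnti jtax rcvp kbsnu ntqz myoz
Hunk 7: at line 5 remove [jtax,rcvp,kbsnu] add [thvnr] -> 8 lines: rrdir xrq btw eac vrnti thvnr ntqz myoz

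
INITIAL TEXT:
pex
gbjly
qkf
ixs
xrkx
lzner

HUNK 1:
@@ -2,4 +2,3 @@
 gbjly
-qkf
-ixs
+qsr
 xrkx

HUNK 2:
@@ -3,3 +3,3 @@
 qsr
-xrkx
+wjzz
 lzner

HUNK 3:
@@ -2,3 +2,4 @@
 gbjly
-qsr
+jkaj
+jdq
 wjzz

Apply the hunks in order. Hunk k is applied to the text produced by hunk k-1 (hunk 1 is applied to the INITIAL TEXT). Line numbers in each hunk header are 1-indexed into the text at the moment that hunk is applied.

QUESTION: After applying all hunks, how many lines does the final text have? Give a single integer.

Hunk 1: at line 2 remove [qkf,ixs] add [qsr] -> 5 lines: pex gbjly qsr xrkx lzner
Hunk 2: at line 3 remove [xrkx] add [wjzz] -> 5 lines: pex gbjly qsr wjzz lzner
Hunk 3: at line 2 remove [qsr] add [jkaj,jdq] -> 6 lines: pex gbjly jkaj jdq wjzz lzner
Final line count: 6

Answer: 6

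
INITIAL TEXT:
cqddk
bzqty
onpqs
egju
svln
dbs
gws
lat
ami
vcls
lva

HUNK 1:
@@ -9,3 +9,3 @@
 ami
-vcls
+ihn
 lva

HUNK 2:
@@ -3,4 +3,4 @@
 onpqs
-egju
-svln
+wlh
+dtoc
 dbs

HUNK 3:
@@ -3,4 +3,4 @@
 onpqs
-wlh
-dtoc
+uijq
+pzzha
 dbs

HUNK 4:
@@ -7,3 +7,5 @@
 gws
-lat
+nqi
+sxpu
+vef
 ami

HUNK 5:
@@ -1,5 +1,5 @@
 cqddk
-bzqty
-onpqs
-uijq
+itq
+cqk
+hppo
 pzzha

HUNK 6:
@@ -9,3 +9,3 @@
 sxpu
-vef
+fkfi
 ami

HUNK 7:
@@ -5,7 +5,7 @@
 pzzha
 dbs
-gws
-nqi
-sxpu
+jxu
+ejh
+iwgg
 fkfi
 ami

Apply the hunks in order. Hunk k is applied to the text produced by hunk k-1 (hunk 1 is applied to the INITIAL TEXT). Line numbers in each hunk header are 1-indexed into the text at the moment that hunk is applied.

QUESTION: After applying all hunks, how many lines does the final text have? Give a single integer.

Hunk 1: at line 9 remove [vcls] add [ihn] -> 11 lines: cqddk bzqty onpqs egju svln dbs gws lat ami ihn lva
Hunk 2: at line 3 remove [egju,svln] add [wlh,dtoc] -> 11 lines: cqddk bzqty onpqs wlh dtoc dbs gws lat ami ihn lva
Hunk 3: at line 3 remove [wlh,dtoc] add [uijq,pzzha] -> 11 lines: cqddk bzqty onpqs uijq pzzha dbs gws lat ami ihn lva
Hunk 4: at line 7 remove [lat] add [nqi,sxpu,vef] -> 13 lines: cqddk bzqty onpqs uijq pzzha dbs gws nqi sxpu vef ami ihn lva
Hunk 5: at line 1 remove [bzqty,onpqs,uijq] add [itq,cqk,hppo] -> 13 lines: cqddk itq cqk hppo pzzha dbs gws nqi sxpu vef ami ihn lva
Hunk 6: at line 9 remove [vef] add [fkfi] -> 13 lines: cqddk itq cqk hppo pzzha dbs gws nqi sxpu fkfi ami ihn lva
Hunk 7: at line 5 remove [gws,nqi,sxpu] add [jxu,ejh,iwgg] -> 13 lines: cqddk itq cqk hppo pzzha dbs jxu ejh iwgg fkfi ami ihn lva
Final line count: 13

Answer: 13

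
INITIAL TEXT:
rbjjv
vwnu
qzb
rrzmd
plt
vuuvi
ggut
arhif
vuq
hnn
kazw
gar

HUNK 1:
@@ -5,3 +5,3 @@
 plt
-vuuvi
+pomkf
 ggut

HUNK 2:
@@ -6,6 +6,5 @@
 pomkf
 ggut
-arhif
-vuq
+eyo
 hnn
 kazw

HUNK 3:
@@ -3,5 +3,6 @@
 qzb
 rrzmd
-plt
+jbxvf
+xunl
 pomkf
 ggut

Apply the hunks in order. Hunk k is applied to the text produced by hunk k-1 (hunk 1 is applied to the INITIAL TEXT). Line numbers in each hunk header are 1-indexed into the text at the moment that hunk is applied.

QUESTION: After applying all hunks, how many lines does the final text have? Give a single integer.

Hunk 1: at line 5 remove [vuuvi] add [pomkf] -> 12 lines: rbjjv vwnu qzb rrzmd plt pomkf ggut arhif vuq hnn kazw gar
Hunk 2: at line 6 remove [arhif,vuq] add [eyo] -> 11 lines: rbjjv vwnu qzb rrzmd plt pomkf ggut eyo hnn kazw gar
Hunk 3: at line 3 remove [plt] add [jbxvf,xunl] -> 12 lines: rbjjv vwnu qzb rrzmd jbxvf xunl pomkf ggut eyo hnn kazw gar
Final line count: 12

Answer: 12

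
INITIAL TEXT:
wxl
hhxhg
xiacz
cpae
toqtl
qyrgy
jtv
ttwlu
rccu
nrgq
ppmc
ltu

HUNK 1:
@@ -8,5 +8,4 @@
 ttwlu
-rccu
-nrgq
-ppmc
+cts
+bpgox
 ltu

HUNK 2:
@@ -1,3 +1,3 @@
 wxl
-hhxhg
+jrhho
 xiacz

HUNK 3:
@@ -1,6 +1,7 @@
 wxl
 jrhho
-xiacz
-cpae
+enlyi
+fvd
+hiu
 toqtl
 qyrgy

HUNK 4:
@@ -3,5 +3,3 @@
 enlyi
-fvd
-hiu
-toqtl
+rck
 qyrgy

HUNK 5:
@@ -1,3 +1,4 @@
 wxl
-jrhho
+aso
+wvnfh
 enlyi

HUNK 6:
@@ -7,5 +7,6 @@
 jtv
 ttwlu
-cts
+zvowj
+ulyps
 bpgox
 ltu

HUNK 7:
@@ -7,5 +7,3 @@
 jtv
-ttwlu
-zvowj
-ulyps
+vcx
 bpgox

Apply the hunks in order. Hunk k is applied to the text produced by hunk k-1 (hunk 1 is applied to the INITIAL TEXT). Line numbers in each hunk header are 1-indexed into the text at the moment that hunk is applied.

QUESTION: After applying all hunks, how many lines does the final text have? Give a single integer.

Answer: 10

Derivation:
Hunk 1: at line 8 remove [rccu,nrgq,ppmc] add [cts,bpgox] -> 11 lines: wxl hhxhg xiacz cpae toqtl qyrgy jtv ttwlu cts bpgox ltu
Hunk 2: at line 1 remove [hhxhg] add [jrhho] -> 11 lines: wxl jrhho xiacz cpae toqtl qyrgy jtv ttwlu cts bpgox ltu
Hunk 3: at line 1 remove [xiacz,cpae] add [enlyi,fvd,hiu] -> 12 lines: wxl jrhho enlyi fvd hiu toqtl qyrgy jtv ttwlu cts bpgox ltu
Hunk 4: at line 3 remove [fvd,hiu,toqtl] add [rck] -> 10 lines: wxl jrhho enlyi rck qyrgy jtv ttwlu cts bpgox ltu
Hunk 5: at line 1 remove [jrhho] add [aso,wvnfh] -> 11 lines: wxl aso wvnfh enlyi rck qyrgy jtv ttwlu cts bpgox ltu
Hunk 6: at line 7 remove [cts] add [zvowj,ulyps] -> 12 lines: wxl aso wvnfh enlyi rck qyrgy jtv ttwlu zvowj ulyps bpgox ltu
Hunk 7: at line 7 remove [ttwlu,zvowj,ulyps] add [vcx] -> 10 lines: wxl aso wvnfh enlyi rck qyrgy jtv vcx bpgox ltu
Final line count: 10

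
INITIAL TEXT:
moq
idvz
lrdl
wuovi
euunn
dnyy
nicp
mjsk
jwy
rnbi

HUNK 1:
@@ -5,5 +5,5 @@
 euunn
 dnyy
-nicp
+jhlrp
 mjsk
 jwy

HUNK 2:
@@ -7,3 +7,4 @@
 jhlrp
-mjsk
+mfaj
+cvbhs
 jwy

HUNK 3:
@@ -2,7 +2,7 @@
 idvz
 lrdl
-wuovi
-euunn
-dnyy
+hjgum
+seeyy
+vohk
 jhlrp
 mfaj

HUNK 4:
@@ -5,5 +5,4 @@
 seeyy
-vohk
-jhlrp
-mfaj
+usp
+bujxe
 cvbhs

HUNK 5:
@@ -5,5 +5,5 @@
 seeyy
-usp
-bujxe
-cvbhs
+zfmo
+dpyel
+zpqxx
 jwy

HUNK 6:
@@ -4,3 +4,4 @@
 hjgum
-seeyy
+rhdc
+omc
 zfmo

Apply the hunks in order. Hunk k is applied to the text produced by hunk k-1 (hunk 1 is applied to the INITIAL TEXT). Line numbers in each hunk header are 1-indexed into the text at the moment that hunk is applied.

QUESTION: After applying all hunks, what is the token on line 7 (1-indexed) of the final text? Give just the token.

Answer: zfmo

Derivation:
Hunk 1: at line 5 remove [nicp] add [jhlrp] -> 10 lines: moq idvz lrdl wuovi euunn dnyy jhlrp mjsk jwy rnbi
Hunk 2: at line 7 remove [mjsk] add [mfaj,cvbhs] -> 11 lines: moq idvz lrdl wuovi euunn dnyy jhlrp mfaj cvbhs jwy rnbi
Hunk 3: at line 2 remove [wuovi,euunn,dnyy] add [hjgum,seeyy,vohk] -> 11 lines: moq idvz lrdl hjgum seeyy vohk jhlrp mfaj cvbhs jwy rnbi
Hunk 4: at line 5 remove [vohk,jhlrp,mfaj] add [usp,bujxe] -> 10 lines: moq idvz lrdl hjgum seeyy usp bujxe cvbhs jwy rnbi
Hunk 5: at line 5 remove [usp,bujxe,cvbhs] add [zfmo,dpyel,zpqxx] -> 10 lines: moq idvz lrdl hjgum seeyy zfmo dpyel zpqxx jwy rnbi
Hunk 6: at line 4 remove [seeyy] add [rhdc,omc] -> 11 lines: moq idvz lrdl hjgum rhdc omc zfmo dpyel zpqxx jwy rnbi
Final line 7: zfmo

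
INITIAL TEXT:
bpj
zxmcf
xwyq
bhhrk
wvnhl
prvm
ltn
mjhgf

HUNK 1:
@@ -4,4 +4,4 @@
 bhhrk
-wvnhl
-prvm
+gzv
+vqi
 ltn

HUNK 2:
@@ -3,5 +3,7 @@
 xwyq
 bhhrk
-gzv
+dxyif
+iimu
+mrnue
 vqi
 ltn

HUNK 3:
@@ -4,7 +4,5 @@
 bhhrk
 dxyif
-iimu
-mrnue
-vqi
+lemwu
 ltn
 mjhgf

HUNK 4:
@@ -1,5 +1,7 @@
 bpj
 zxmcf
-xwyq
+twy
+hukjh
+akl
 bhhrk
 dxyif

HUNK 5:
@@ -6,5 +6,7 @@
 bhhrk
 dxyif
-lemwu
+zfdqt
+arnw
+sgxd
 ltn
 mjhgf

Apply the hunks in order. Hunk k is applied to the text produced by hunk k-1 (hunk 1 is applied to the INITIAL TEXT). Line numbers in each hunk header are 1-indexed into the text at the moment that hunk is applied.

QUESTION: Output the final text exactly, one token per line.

Answer: bpj
zxmcf
twy
hukjh
akl
bhhrk
dxyif
zfdqt
arnw
sgxd
ltn
mjhgf

Derivation:
Hunk 1: at line 4 remove [wvnhl,prvm] add [gzv,vqi] -> 8 lines: bpj zxmcf xwyq bhhrk gzv vqi ltn mjhgf
Hunk 2: at line 3 remove [gzv] add [dxyif,iimu,mrnue] -> 10 lines: bpj zxmcf xwyq bhhrk dxyif iimu mrnue vqi ltn mjhgf
Hunk 3: at line 4 remove [iimu,mrnue,vqi] add [lemwu] -> 8 lines: bpj zxmcf xwyq bhhrk dxyif lemwu ltn mjhgf
Hunk 4: at line 1 remove [xwyq] add [twy,hukjh,akl] -> 10 lines: bpj zxmcf twy hukjh akl bhhrk dxyif lemwu ltn mjhgf
Hunk 5: at line 6 remove [lemwu] add [zfdqt,arnw,sgxd] -> 12 lines: bpj zxmcf twy hukjh akl bhhrk dxyif zfdqt arnw sgxd ltn mjhgf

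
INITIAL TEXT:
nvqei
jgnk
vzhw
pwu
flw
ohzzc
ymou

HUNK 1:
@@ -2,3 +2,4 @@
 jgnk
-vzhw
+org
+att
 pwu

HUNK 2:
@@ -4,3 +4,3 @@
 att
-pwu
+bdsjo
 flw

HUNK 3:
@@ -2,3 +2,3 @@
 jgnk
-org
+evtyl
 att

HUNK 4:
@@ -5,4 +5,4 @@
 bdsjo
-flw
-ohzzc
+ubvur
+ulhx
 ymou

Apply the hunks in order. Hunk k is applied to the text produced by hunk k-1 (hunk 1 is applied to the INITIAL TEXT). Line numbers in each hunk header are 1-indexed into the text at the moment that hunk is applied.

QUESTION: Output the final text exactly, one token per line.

Answer: nvqei
jgnk
evtyl
att
bdsjo
ubvur
ulhx
ymou

Derivation:
Hunk 1: at line 2 remove [vzhw] add [org,att] -> 8 lines: nvqei jgnk org att pwu flw ohzzc ymou
Hunk 2: at line 4 remove [pwu] add [bdsjo] -> 8 lines: nvqei jgnk org att bdsjo flw ohzzc ymou
Hunk 3: at line 2 remove [org] add [evtyl] -> 8 lines: nvqei jgnk evtyl att bdsjo flw ohzzc ymou
Hunk 4: at line 5 remove [flw,ohzzc] add [ubvur,ulhx] -> 8 lines: nvqei jgnk evtyl att bdsjo ubvur ulhx ymou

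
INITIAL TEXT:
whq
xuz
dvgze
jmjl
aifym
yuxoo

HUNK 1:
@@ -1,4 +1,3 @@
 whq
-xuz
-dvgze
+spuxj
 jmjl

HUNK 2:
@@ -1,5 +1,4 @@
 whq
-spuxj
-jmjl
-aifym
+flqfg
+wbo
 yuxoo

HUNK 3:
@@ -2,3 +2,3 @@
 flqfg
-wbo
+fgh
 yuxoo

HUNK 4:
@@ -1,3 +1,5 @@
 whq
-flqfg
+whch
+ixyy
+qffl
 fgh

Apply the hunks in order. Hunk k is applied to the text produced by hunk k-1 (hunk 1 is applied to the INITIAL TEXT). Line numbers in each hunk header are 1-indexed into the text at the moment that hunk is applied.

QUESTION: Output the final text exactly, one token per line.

Answer: whq
whch
ixyy
qffl
fgh
yuxoo

Derivation:
Hunk 1: at line 1 remove [xuz,dvgze] add [spuxj] -> 5 lines: whq spuxj jmjl aifym yuxoo
Hunk 2: at line 1 remove [spuxj,jmjl,aifym] add [flqfg,wbo] -> 4 lines: whq flqfg wbo yuxoo
Hunk 3: at line 2 remove [wbo] add [fgh] -> 4 lines: whq flqfg fgh yuxoo
Hunk 4: at line 1 remove [flqfg] add [whch,ixyy,qffl] -> 6 lines: whq whch ixyy qffl fgh yuxoo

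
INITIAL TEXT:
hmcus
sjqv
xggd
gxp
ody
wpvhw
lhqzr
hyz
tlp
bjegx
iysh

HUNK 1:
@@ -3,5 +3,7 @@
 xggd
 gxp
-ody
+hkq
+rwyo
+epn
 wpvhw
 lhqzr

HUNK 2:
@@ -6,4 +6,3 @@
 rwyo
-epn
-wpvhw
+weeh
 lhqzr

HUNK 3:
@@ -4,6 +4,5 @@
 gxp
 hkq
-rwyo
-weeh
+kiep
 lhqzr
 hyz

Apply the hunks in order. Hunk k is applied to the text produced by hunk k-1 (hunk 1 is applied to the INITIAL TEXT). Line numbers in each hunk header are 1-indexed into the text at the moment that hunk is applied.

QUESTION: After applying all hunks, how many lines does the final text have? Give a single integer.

Answer: 11

Derivation:
Hunk 1: at line 3 remove [ody] add [hkq,rwyo,epn] -> 13 lines: hmcus sjqv xggd gxp hkq rwyo epn wpvhw lhqzr hyz tlp bjegx iysh
Hunk 2: at line 6 remove [epn,wpvhw] add [weeh] -> 12 lines: hmcus sjqv xggd gxp hkq rwyo weeh lhqzr hyz tlp bjegx iysh
Hunk 3: at line 4 remove [rwyo,weeh] add [kiep] -> 11 lines: hmcus sjqv xggd gxp hkq kiep lhqzr hyz tlp bjegx iysh
Final line count: 11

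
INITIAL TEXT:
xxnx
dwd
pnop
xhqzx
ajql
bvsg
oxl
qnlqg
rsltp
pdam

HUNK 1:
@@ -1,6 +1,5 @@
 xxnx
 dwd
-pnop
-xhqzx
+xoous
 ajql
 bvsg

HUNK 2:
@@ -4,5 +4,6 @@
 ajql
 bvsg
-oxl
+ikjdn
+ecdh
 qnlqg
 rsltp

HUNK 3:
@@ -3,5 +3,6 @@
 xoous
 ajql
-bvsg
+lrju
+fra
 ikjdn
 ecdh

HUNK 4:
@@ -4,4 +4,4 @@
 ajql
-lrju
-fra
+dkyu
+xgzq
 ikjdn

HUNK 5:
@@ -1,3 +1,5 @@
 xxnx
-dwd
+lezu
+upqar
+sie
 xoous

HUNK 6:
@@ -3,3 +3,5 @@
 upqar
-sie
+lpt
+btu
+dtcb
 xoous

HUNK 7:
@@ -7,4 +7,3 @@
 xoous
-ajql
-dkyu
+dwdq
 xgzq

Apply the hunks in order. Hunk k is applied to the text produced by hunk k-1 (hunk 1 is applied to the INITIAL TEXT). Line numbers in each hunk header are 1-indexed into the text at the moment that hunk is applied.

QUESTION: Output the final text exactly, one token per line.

Hunk 1: at line 1 remove [pnop,xhqzx] add [xoous] -> 9 lines: xxnx dwd xoous ajql bvsg oxl qnlqg rsltp pdam
Hunk 2: at line 4 remove [oxl] add [ikjdn,ecdh] -> 10 lines: xxnx dwd xoous ajql bvsg ikjdn ecdh qnlqg rsltp pdam
Hunk 3: at line 3 remove [bvsg] add [lrju,fra] -> 11 lines: xxnx dwd xoous ajql lrju fra ikjdn ecdh qnlqg rsltp pdam
Hunk 4: at line 4 remove [lrju,fra] add [dkyu,xgzq] -> 11 lines: xxnx dwd xoous ajql dkyu xgzq ikjdn ecdh qnlqg rsltp pdam
Hunk 5: at line 1 remove [dwd] add [lezu,upqar,sie] -> 13 lines: xxnx lezu upqar sie xoous ajql dkyu xgzq ikjdn ecdh qnlqg rsltp pdam
Hunk 6: at line 3 remove [sie] add [lpt,btu,dtcb] -> 15 lines: xxnx lezu upqar lpt btu dtcb xoous ajql dkyu xgzq ikjdn ecdh qnlqg rsltp pdam
Hunk 7: at line 7 remove [ajql,dkyu] add [dwdq] -> 14 lines: xxnx lezu upqar lpt btu dtcb xoous dwdq xgzq ikjdn ecdh qnlqg rsltp pdam

Answer: xxnx
lezu
upqar
lpt
btu
dtcb
xoous
dwdq
xgzq
ikjdn
ecdh
qnlqg
rsltp
pdam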